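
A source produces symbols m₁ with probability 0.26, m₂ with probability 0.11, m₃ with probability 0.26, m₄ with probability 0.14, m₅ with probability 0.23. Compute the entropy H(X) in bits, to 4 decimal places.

2.2456 bits

H = −Σ pᵢ log₂ pᵢ.
−0.26·log₂(0.26) = 0.5053
−0.11·log₂(0.11) = 0.3503
−0.26·log₂(0.26) = 0.5053
−0.14·log₂(0.14) = 0.3971
−0.23·log₂(0.23) = 0.4877
Sum ≈ 2.2456 → 2.2456 bits.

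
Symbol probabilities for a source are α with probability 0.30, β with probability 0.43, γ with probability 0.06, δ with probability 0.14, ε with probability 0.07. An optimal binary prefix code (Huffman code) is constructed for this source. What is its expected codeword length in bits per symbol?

Repeatedly combine the two least-probable nodes; the expected code length is the sum of the merged weights.
merge 3/50 + 7/100 → 13/100
merge 13/100 + 7/50 → 27/100
merge 27/100 + 3/10 → 57/100
merge 43/100 + 57/100 → 1
L = 13/100 + 27/100 + 57/100 + 1 = 197/100 = 1.97 bits/symbol.

1.97 bits/symbol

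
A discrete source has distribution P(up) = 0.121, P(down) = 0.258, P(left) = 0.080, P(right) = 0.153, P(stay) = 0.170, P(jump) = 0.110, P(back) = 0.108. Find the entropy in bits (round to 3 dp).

H = −Σ pᵢ log₂ pᵢ.
−0.121·log₂(0.121) = 0.3687
−0.258·log₂(0.258) = 0.5043
−0.080·log₂(0.080) = 0.2915
−0.153·log₂(0.153) = 0.4144
−0.170·log₂(0.170) = 0.4346
−0.110·log₂(0.110) = 0.3503
−0.108·log₂(0.108) = 0.3468
Sum ≈ 2.7105 → 2.710 bits.

2.710 bits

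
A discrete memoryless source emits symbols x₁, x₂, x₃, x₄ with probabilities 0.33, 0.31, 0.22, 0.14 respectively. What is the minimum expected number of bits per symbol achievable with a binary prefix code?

2 bits/symbol

Repeatedly combine the two least-probable nodes; the expected code length is the sum of the merged weights.
merge 7/50 + 11/50 → 9/25
merge 31/100 + 33/100 → 16/25
merge 9/25 + 16/25 → 1
L = 9/25 + 16/25 + 1 = 2 bits/symbol.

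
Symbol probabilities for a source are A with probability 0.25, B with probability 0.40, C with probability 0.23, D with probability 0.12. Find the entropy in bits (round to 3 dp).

1.884 bits

H = −Σ pᵢ log₂ pᵢ.
−0.25·log₂(0.25) = 0.5000
−0.40·log₂(0.40) = 0.5288
−0.23·log₂(0.23) = 0.4877
−0.12·log₂(0.12) = 0.3671
Sum ≈ 1.8835 → 1.884 bits.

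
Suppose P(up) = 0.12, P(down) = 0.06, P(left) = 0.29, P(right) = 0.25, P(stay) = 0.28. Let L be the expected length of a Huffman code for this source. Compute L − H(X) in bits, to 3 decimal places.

0.037 bits

Entropy H = −Σ p log₂ p ≈ 2.1427 bits.
Huffman merges: 3/50+3/25→9/50; 9/50+1/4→43/100; 7/25+29/100→57/100; 43/100+57/100→1. L = 109/50 ≈ 2.1800.
L − H = 2.1800 − 2.1427 = 0.037 bits.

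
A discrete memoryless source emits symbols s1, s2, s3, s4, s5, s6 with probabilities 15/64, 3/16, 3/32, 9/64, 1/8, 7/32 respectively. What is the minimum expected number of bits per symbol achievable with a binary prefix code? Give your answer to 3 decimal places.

Repeatedly combine the two least-probable nodes; the expected code length is the sum of the merged weights.
merge 3/32 + 1/8 → 7/32
merge 9/64 + 3/16 → 21/64
merge 7/32 + 7/32 → 7/16
merge 15/64 + 21/64 → 9/16
merge 7/16 + 9/16 → 1
L = 7/32 + 21/64 + 7/16 + 9/16 + 1 = 163/64 ≈ 2.547 bits/symbol.

2.547 bits/symbol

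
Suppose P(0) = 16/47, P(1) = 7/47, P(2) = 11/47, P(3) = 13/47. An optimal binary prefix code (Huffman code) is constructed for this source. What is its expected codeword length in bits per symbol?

2 bits/symbol

Repeatedly combine the two least-probable nodes; the expected code length is the sum of the merged weights.
merge 7/47 + 11/47 → 18/47
merge 13/47 + 16/47 → 29/47
merge 18/47 + 29/47 → 1
L = 18/47 + 29/47 + 1 = 2 bits/symbol.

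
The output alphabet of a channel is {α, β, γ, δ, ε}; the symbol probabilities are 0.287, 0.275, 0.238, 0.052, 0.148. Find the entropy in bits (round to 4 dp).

H = −Σ pᵢ log₂ pᵢ.
−0.287·log₂(0.287) = 0.5169
−0.275·log₂(0.275) = 0.5122
−0.238·log₂(0.238) = 0.4929
−0.052·log₂(0.052) = 0.2218
−0.148·log₂(0.148) = 0.4079
Sum ≈ 2.1517 → 2.1517 bits.

2.1517 bits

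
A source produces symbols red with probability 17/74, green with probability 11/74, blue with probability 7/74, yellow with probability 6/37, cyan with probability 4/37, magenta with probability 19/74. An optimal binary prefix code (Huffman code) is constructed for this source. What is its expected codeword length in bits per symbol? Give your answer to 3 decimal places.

Repeatedly combine the two least-probable nodes; the expected code length is the sum of the merged weights.
merge 7/74 + 4/37 → 15/74
merge 11/74 + 6/37 → 23/74
merge 15/74 + 17/74 → 16/37
merge 19/74 + 23/74 → 21/37
merge 16/37 + 21/37 → 1
L = 15/74 + 23/74 + 16/37 + 21/37 + 1 = 93/37 ≈ 2.514 bits/symbol.

2.514 bits/symbol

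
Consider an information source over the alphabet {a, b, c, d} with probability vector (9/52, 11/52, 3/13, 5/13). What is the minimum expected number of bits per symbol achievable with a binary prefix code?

Repeatedly combine the two least-probable nodes; the expected code length is the sum of the merged weights.
merge 9/52 + 11/52 → 5/13
merge 3/13 + 5/13 → 8/13
merge 5/13 + 8/13 → 1
L = 5/13 + 8/13 + 1 = 2 bits/symbol.

2 bits/symbol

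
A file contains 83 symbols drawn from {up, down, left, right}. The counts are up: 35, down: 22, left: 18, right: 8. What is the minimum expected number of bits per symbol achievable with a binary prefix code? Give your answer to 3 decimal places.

Probabilities are the counts divided by 83.
Repeatedly combine the two least-probable nodes; the expected code length is the sum of the merged weights.
merge 8/83 + 18/83 → 26/83
merge 22/83 + 26/83 → 48/83
merge 35/83 + 48/83 → 1
L = 26/83 + 48/83 + 1 = 157/83 ≈ 1.892 bits/symbol.

1.892 bits/symbol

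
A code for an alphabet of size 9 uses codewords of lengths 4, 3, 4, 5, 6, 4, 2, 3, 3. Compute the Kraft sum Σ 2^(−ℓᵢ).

With common denominator 2^6 = 64: Σ 2^(−ℓᵢ) = 4/64 + 8/64 + 4/64 + 2/64 + 1/64 + 4/64 + 16/64 + 8/64 + 8/64 = 55/64 = 0.859375.

0.859375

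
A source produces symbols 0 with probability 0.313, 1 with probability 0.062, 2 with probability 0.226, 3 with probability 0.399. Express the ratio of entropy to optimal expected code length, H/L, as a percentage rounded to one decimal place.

94.6%

Entropy H = −Σ p log₂ p ≈ 1.7870 bits.
Huffman merges: 31/500+113/500→36/125; 36/125+313/1000→601/1000; 399/1000+601/1000→1. L = 1889/1000 ≈ 1.8890.
Efficiency = H/L = 1.7870/1.8890 = 94.6%.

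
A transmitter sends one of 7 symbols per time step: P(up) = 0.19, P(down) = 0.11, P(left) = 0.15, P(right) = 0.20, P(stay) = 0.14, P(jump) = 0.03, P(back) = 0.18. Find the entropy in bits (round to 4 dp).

2.6746 bits

H = −Σ pᵢ log₂ pᵢ.
−0.19·log₂(0.19) = 0.4552
−0.11·log₂(0.11) = 0.3503
−0.15·log₂(0.15) = 0.4105
−0.20·log₂(0.20) = 0.4644
−0.14·log₂(0.14) = 0.3971
−0.03·log₂(0.03) = 0.1518
−0.18·log₂(0.18) = 0.4453
Sum ≈ 2.6746 → 2.6746 bits.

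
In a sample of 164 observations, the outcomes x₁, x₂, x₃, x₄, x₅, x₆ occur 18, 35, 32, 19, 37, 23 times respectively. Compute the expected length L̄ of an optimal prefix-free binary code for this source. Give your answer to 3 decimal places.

Probabilities are the counts divided by 164.
Repeatedly combine the two least-probable nodes; the expected code length is the sum of the merged weights.
merge 9/82 + 19/164 → 37/164
merge 23/164 + 8/41 → 55/164
merge 35/164 + 37/164 → 18/41
merge 37/164 + 55/164 → 23/41
merge 18/41 + 23/41 → 1
L = 37/164 + 55/164 + 18/41 + 23/41 + 1 = 105/41 ≈ 2.561 bits/symbol.

2.561 bits/symbol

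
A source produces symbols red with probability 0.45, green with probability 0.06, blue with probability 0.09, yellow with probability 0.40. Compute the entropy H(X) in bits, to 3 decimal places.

H = −Σ pᵢ log₂ pᵢ.
−0.45·log₂(0.45) = 0.5184
−0.06·log₂(0.06) = 0.2435
−0.09·log₂(0.09) = 0.3127
−0.40·log₂(0.40) = 0.5288
Sum ≈ 1.6034 → 1.603 bits.

1.603 bits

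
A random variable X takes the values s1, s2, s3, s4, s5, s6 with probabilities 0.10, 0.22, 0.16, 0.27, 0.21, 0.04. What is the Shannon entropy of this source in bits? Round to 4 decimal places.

H = −Σ pᵢ log₂ pᵢ.
−0.10·log₂(0.10) = 0.3322
−0.22·log₂(0.22) = 0.4806
−0.16·log₂(0.16) = 0.4230
−0.27·log₂(0.27) = 0.5100
−0.21·log₂(0.21) = 0.4728
−0.04·log₂(0.04) = 0.1858
Sum ≈ 2.4044 → 2.4044 bits.

2.4044 bits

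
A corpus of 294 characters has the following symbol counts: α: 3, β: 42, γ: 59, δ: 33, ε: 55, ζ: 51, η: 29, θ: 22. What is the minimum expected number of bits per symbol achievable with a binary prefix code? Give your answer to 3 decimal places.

2.881 bits/symbol

Probabilities are the counts divided by 294.
Repeatedly combine the two least-probable nodes; the expected code length is the sum of the merged weights.
merge 1/98 + 11/147 → 25/294
merge 25/294 + 29/294 → 9/49
merge 11/98 + 1/7 → 25/98
merge 17/98 + 9/49 → 5/14
merge 55/294 + 59/294 → 19/49
merge 25/98 + 5/14 → 30/49
merge 19/49 + 30/49 → 1
L = 25/294 + 9/49 + 25/98 + 5/14 + 19/49 + 30/49 + 1 = 121/42 ≈ 2.881 bits/symbol.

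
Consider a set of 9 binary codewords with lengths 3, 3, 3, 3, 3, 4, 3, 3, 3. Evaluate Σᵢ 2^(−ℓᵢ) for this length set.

1.0625

With common denominator 2^4 = 16: Σ 2^(−ℓᵢ) = 2/16 + 2/16 + 2/16 + 2/16 + 2/16 + 1/16 + 2/16 + 2/16 + 2/16 = 17/16 = 1.0625.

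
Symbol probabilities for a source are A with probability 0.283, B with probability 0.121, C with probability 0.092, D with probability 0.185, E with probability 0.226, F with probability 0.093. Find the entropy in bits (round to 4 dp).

2.4547 bits

H = −Σ pᵢ log₂ pᵢ.
−0.283·log₂(0.283) = 0.5154
−0.121·log₂(0.121) = 0.3687
−0.092·log₂(0.092) = 0.3167
−0.185·log₂(0.185) = 0.4504
−0.226·log₂(0.226) = 0.4849
−0.093·log₂(0.093) = 0.3187
Sum ≈ 2.4547 → 2.4547 bits.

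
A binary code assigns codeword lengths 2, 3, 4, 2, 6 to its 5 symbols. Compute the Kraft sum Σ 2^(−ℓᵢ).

With common denominator 2^6 = 64: Σ 2^(−ℓᵢ) = 16/64 + 8/64 + 4/64 + 16/64 + 1/64 = 45/64 = 0.703125.

0.703125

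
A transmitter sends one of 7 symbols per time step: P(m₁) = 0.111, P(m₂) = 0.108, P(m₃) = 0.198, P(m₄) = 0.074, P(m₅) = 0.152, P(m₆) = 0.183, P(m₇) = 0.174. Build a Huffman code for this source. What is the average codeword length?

2.801 bits/symbol

Repeatedly combine the two least-probable nodes; the expected code length is the sum of the merged weights.
merge 37/500 + 27/250 → 91/500
merge 111/1000 + 19/125 → 263/1000
merge 87/500 + 91/500 → 89/250
merge 183/1000 + 99/500 → 381/1000
merge 263/1000 + 89/250 → 619/1000
merge 381/1000 + 619/1000 → 1
L = 91/500 + 263/1000 + 89/250 + 381/1000 + 619/1000 + 1 = 2801/1000 = 2.801 bits/symbol.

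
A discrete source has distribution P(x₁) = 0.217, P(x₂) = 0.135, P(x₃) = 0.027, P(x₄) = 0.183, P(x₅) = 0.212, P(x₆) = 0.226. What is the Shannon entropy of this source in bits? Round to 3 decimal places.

H = −Σ pᵢ log₂ pᵢ.
−0.217·log₂(0.217) = 0.4783
−0.135·log₂(0.135) = 0.3900
−0.027·log₂(0.027) = 0.1407
−0.183·log₂(0.183) = 0.4484
−0.212·log₂(0.212) = 0.4744
−0.226·log₂(0.226) = 0.4849
Sum ≈ 2.4167 → 2.417 bits.

2.417 bits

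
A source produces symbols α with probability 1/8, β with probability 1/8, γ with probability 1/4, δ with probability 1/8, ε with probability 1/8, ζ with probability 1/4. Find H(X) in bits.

Each probability is a power of 1/2, so log₂(1/p) is an integer.
H = Σ p·log₂(1/p) = 1/8·3 + 1/8·3 + 1/4·2 + 1/8·3 + 1/8·3 + 1/4·2 = 2.5 bits.

2.5 bits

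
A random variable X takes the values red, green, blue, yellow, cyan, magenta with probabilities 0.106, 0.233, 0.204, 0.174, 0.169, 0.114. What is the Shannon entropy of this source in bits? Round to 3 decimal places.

H = −Σ pᵢ log₂ pᵢ.
−0.106·log₂(0.106) = 0.3432
−0.233·log₂(0.233) = 0.4897
−0.204·log₂(0.204) = 0.4678
−0.174·log₂(0.174) = 0.4390
−0.169·log₂(0.169) = 0.4335
−0.114·log₂(0.114) = 0.3571
Sum ≈ 2.5303 → 2.530 bits.

2.530 bits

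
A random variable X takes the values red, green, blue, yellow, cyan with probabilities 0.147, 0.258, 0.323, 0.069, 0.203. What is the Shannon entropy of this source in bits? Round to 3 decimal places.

H = −Σ pᵢ log₂ pᵢ.
−0.147·log₂(0.147) = 0.4066
−0.258·log₂(0.258) = 0.5043
−0.323·log₂(0.323) = 0.5266
−0.069·log₂(0.069) = 0.2662
−0.203·log₂(0.203) = 0.4670
Sum ≈ 2.1707 → 2.171 bits.

2.171 bits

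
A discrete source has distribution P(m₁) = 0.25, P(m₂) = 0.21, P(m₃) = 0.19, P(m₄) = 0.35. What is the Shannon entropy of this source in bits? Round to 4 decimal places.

H = −Σ pᵢ log₂ pᵢ.
−0.25·log₂(0.25) = 0.5000
−0.21·log₂(0.21) = 0.4728
−0.19·log₂(0.19) = 0.4552
−0.35·log₂(0.35) = 0.5301
Sum ≈ 1.9582 → 1.9582 bits.

1.9582 bits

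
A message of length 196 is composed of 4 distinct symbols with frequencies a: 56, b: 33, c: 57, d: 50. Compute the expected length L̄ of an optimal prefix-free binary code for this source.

Probabilities are the counts divided by 196.
Repeatedly combine the two least-probable nodes; the expected code length is the sum of the merged weights.
merge 33/196 + 25/98 → 83/196
merge 2/7 + 57/196 → 113/196
merge 83/196 + 113/196 → 1
L = 83/196 + 113/196 + 1 = 2 bits/symbol.

2 bits/symbol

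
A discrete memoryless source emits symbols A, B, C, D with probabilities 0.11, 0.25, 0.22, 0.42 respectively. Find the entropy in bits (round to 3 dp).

H = −Σ pᵢ log₂ pᵢ.
−0.11·log₂(0.11) = 0.3503
−0.25·log₂(0.25) = 0.5000
−0.22·log₂(0.22) = 0.4806
−0.42·log₂(0.42) = 0.5256
Sum ≈ 1.8565 → 1.857 bits.

1.857 bits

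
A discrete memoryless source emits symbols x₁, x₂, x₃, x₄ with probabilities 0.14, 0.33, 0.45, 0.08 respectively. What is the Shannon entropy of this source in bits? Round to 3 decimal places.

H = −Σ pᵢ log₂ pᵢ.
−0.14·log₂(0.14) = 0.3971
−0.33·log₂(0.33) = 0.5278
−0.45·log₂(0.45) = 0.5184
−0.08·log₂(0.08) = 0.2915
Sum ≈ 1.7348 → 1.735 bits.

1.735 bits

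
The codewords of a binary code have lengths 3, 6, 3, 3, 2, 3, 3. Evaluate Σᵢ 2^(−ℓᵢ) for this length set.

With common denominator 2^6 = 64: Σ 2^(−ℓᵢ) = 8/64 + 1/64 + 8/64 + 8/64 + 16/64 + 8/64 + 8/64 = 57/64 = 0.890625.

0.890625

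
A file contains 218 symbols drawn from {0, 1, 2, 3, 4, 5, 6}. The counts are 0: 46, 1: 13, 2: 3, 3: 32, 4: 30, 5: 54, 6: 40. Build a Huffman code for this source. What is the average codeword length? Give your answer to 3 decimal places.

Probabilities are the counts divided by 218.
Repeatedly combine the two least-probable nodes; the expected code length is the sum of the merged weights.
merge 3/218 + 13/218 → 8/109
merge 8/109 + 15/109 → 23/109
merge 16/109 + 20/109 → 36/109
merge 23/109 + 23/109 → 46/109
merge 27/109 + 36/109 → 63/109
merge 46/109 + 63/109 → 1
L = 8/109 + 23/109 + 36/109 + 46/109 + 63/109 + 1 = 285/109 ≈ 2.615 bits/symbol.

2.615 bits/symbol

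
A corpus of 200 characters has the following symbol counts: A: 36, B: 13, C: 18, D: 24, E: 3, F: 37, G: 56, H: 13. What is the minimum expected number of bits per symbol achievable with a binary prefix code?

Probabilities are the counts divided by 200.
Repeatedly combine the two least-probable nodes; the expected code length is the sum of the merged weights.
merge 3/200 + 13/200 → 2/25
merge 13/200 + 2/25 → 29/200
merge 9/100 + 3/25 → 21/100
merge 29/200 + 9/50 → 13/40
merge 37/200 + 21/100 → 79/200
merge 7/25 + 13/40 → 121/200
merge 79/200 + 121/200 → 1
L = 2/25 + 29/200 + 21/100 + 13/40 + 79/200 + 121/200 + 1 = 69/25 = 2.76 bits/symbol.

2.76 bits/symbol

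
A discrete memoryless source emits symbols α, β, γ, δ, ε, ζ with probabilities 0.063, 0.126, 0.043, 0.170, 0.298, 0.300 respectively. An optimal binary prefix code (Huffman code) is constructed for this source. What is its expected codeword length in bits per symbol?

2.338 bits/symbol

Repeatedly combine the two least-probable nodes; the expected code length is the sum of the merged weights.
merge 43/1000 + 63/1000 → 53/500
merge 53/500 + 63/500 → 29/125
merge 17/100 + 29/125 → 201/500
merge 149/500 + 3/10 → 299/500
merge 201/500 + 299/500 → 1
L = 53/500 + 29/125 + 201/500 + 299/500 + 1 = 1169/500 = 2.338 bits/symbol.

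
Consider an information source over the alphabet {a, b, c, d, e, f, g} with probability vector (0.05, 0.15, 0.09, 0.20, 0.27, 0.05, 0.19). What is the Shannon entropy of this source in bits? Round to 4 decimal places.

H = −Σ pᵢ log₂ pᵢ.
−0.05·log₂(0.05) = 0.2161
−0.15·log₂(0.15) = 0.4105
−0.09·log₂(0.09) = 0.3127
−0.20·log₂(0.20) = 0.4644
−0.27·log₂(0.27) = 0.5100
−0.05·log₂(0.05) = 0.2161
−0.19·log₂(0.19) = 0.4552
Sum ≈ 2.5850 → 2.5850 bits.

2.5850 bits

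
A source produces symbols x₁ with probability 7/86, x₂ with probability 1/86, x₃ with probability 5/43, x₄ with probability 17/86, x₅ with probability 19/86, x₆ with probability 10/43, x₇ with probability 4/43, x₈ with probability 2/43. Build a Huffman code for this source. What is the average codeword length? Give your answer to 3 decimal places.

Repeatedly combine the two least-probable nodes; the expected code length is the sum of the merged weights.
merge 1/86 + 2/43 → 5/86
merge 5/86 + 7/86 → 6/43
merge 4/43 + 5/43 → 9/43
merge 6/43 + 17/86 → 29/86
merge 9/43 + 19/86 → 37/86
merge 10/43 + 29/86 → 49/86
merge 37/86 + 49/86 → 1
L = 5/86 + 6/43 + 9/43 + 29/86 + 37/86 + 49/86 + 1 = 118/43 ≈ 2.744 bits/symbol.

2.744 bits/symbol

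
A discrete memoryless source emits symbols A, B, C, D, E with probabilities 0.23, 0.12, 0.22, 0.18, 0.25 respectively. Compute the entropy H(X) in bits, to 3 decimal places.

2.281 bits

H = −Σ pᵢ log₂ pᵢ.
−0.23·log₂(0.23) = 0.4877
−0.12·log₂(0.12) = 0.3671
−0.22·log₂(0.22) = 0.4806
−0.18·log₂(0.18) = 0.4453
−0.25·log₂(0.25) = 0.5000
Sum ≈ 2.2806 → 2.281 bits.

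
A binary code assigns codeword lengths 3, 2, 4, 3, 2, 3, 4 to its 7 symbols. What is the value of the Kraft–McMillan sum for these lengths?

With common denominator 2^4 = 16: Σ 2^(−ℓᵢ) = 2/16 + 4/16 + 1/16 + 2/16 + 4/16 + 2/16 + 1/16 = 16/16 = 1.

1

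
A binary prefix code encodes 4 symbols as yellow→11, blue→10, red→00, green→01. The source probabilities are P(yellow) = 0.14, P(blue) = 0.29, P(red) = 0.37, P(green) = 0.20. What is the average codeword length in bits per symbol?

2 bits/symbol

L̄ = Σ pᵢ·ℓᵢ = 0.14·2 + 0.29·2 + 0.37·2 + 0.20·2 = 2 bits/symbol.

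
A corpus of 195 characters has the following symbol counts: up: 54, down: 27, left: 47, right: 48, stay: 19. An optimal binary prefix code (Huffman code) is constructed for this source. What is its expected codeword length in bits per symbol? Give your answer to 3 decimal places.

Probabilities are the counts divided by 195.
Repeatedly combine the two least-probable nodes; the expected code length is the sum of the merged weights.
merge 19/195 + 9/65 → 46/195
merge 46/195 + 47/195 → 31/65
merge 16/65 + 18/65 → 34/65
merge 31/65 + 34/65 → 1
L = 46/195 + 31/65 + 34/65 + 1 = 436/195 ≈ 2.236 bits/symbol.

2.236 bits/symbol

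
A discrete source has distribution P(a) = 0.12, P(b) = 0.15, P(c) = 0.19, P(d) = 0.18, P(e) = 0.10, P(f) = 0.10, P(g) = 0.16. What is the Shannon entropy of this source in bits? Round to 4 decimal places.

2.7655 bits

H = −Σ pᵢ log₂ pᵢ.
−0.12·log₂(0.12) = 0.3671
−0.15·log₂(0.15) = 0.4105
−0.19·log₂(0.19) = 0.4552
−0.18·log₂(0.18) = 0.4453
−0.10·log₂(0.10) = 0.3322
−0.10·log₂(0.10) = 0.3322
−0.16·log₂(0.16) = 0.4230
Sum ≈ 2.7655 → 2.7655 bits.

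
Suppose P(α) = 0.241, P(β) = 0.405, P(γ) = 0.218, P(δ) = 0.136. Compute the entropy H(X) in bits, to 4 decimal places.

1.8934 bits

H = −Σ pᵢ log₂ pᵢ.
−0.241·log₂(0.241) = 0.4947
−0.405·log₂(0.405) = 0.5281
−0.218·log₂(0.218) = 0.4791
−0.136·log₂(0.136) = 0.3915
Sum ≈ 1.8934 → 1.8934 bits.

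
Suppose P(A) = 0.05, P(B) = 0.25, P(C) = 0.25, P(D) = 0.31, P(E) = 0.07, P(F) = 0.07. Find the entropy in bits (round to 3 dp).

H = −Σ pᵢ log₂ pᵢ.
−0.05·log₂(0.05) = 0.2161
−0.25·log₂(0.25) = 0.5000
−0.25·log₂(0.25) = 0.5000
−0.31·log₂(0.31) = 0.5238
−0.07·log₂(0.07) = 0.2686
−0.07·log₂(0.07) = 0.2686
Sum ≈ 2.2770 → 2.277 bits.

2.277 bits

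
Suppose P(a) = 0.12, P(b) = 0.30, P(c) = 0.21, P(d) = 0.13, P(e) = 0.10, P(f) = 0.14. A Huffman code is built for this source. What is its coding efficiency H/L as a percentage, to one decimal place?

Entropy H = −Σ p log₂ p ≈ 2.4729 bits.
Huffman merges: 1/10+3/25→11/50; 13/100+7/50→27/100; 21/100+11/50→43/100; 27/100+3/10→57/100; 43/100+57/100→1. L = 249/100 ≈ 2.4900.
Efficiency = H/L = 2.4729/2.4900 = 99.3%.

99.3%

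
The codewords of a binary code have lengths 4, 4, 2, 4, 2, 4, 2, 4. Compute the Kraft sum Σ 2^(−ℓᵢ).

1.0625

With common denominator 2^4 = 16: Σ 2^(−ℓᵢ) = 1/16 + 1/16 + 4/16 + 1/16 + 4/16 + 1/16 + 4/16 + 1/16 = 17/16 = 1.0625.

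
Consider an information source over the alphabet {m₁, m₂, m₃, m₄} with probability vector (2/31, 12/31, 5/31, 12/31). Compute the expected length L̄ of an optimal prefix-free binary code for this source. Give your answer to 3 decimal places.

Repeatedly combine the two least-probable nodes; the expected code length is the sum of the merged weights.
merge 2/31 + 5/31 → 7/31
merge 7/31 + 12/31 → 19/31
merge 12/31 + 19/31 → 1
L = 7/31 + 19/31 + 1 = 57/31 ≈ 1.839 bits/symbol.

1.839 bits/symbol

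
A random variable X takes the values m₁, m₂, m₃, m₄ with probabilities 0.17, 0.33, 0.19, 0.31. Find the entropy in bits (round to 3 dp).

1.941 bits

H = −Σ pᵢ log₂ pᵢ.
−0.17·log₂(0.17) = 0.4346
−0.33·log₂(0.33) = 0.5278
−0.19·log₂(0.19) = 0.4552
−0.31·log₂(0.31) = 0.5238
Sum ≈ 1.9414 → 1.941 bits.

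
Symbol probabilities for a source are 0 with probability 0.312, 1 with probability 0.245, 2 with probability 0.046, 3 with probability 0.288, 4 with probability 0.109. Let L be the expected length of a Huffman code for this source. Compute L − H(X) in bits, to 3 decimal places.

0.063 bits

Entropy H = −Σ p log₂ p ≈ 2.0915 bits.
Huffman merges: 23/500+109/1000→31/200; 31/200+49/200→2/5; 36/125+39/125→3/5; 2/5+3/5→1. L = 431/200 ≈ 2.1550.
L − H = 2.1550 − 2.0915 = 0.063 bits.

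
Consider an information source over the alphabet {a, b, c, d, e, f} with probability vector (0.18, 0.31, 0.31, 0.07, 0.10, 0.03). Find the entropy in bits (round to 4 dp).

H = −Σ pᵢ log₂ pᵢ.
−0.18·log₂(0.18) = 0.4453
−0.31·log₂(0.31) = 0.5238
−0.31·log₂(0.31) = 0.5238
−0.07·log₂(0.07) = 0.2686
−0.10·log₂(0.10) = 0.3322
−0.03·log₂(0.03) = 0.1518
Sum ≈ 2.2454 → 2.2454 bits.

2.2454 bits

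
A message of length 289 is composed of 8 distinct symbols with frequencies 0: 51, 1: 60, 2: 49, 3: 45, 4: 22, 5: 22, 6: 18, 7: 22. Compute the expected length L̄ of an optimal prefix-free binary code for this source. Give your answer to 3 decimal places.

2.907 bits/symbol

Probabilities are the counts divided by 289.
Repeatedly combine the two least-probable nodes; the expected code length is the sum of the merged weights.
merge 18/289 + 22/289 → 40/289
merge 22/289 + 22/289 → 44/289
merge 40/289 + 44/289 → 84/289
merge 45/289 + 49/289 → 94/289
merge 3/17 + 60/289 → 111/289
merge 84/289 + 94/289 → 178/289
merge 111/289 + 178/289 → 1
L = 40/289 + 44/289 + 84/289 + 94/289 + 111/289 + 178/289 + 1 = 840/289 ≈ 2.907 bits/symbol.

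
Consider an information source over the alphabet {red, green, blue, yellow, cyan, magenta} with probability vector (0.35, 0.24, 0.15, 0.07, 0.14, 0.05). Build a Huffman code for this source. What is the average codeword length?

Repeatedly combine the two least-probable nodes; the expected code length is the sum of the merged weights.
merge 1/20 + 7/100 → 3/25
merge 3/25 + 7/50 → 13/50
merge 3/20 + 6/25 → 39/100
merge 13/50 + 7/20 → 61/100
merge 39/100 + 61/100 → 1
L = 3/25 + 13/50 + 39/100 + 61/100 + 1 = 119/50 = 2.38 bits/symbol.

2.38 bits/symbol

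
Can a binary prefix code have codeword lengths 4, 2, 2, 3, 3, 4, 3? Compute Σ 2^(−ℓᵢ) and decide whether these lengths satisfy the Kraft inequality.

With common denominator 2^4 = 16: Σ 2^(−ℓᵢ) = 1/16 + 4/16 + 4/16 + 2/16 + 2/16 + 1/16 + 2/16 = 16/16 = 1.
Kraft's inequality requires Σ ≤ 1; here Σ = 1 ≤ 1, so such a prefix code exists.

1; yes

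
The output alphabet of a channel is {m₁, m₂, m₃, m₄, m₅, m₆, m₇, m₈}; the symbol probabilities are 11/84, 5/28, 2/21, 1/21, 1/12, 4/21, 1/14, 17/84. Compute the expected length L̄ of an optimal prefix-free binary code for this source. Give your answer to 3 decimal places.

2.905 bits/symbol

Repeatedly combine the two least-probable nodes; the expected code length is the sum of the merged weights.
merge 1/21 + 1/14 → 5/42
merge 1/12 + 2/21 → 5/28
merge 5/42 + 11/84 → 1/4
merge 5/28 + 5/28 → 5/14
merge 4/21 + 17/84 → 11/28
merge 1/4 + 5/14 → 17/28
merge 11/28 + 17/28 → 1
L = 5/42 + 5/28 + 1/4 + 5/14 + 11/28 + 17/28 + 1 = 61/21 ≈ 2.905 bits/symbol.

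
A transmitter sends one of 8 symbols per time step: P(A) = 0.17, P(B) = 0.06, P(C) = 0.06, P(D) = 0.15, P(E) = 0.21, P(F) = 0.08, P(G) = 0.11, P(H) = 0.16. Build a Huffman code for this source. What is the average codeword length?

Repeatedly combine the two least-probable nodes; the expected code length is the sum of the merged weights.
merge 3/50 + 3/50 → 3/25
merge 2/25 + 11/100 → 19/100
merge 3/25 + 3/20 → 27/100
merge 4/25 + 17/100 → 33/100
merge 19/100 + 21/100 → 2/5
merge 27/100 + 33/100 → 3/5
merge 2/5 + 3/5 → 1
L = 3/25 + 19/100 + 27/100 + 33/100 + 2/5 + 3/5 + 1 = 291/100 = 2.91 bits/symbol.

2.91 bits/symbol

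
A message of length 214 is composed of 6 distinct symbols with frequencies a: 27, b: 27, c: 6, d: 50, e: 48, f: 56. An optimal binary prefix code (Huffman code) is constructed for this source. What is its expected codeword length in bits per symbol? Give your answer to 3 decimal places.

2.435 bits/symbol

Probabilities are the counts divided by 214.
Repeatedly combine the two least-probable nodes; the expected code length is the sum of the merged weights.
merge 3/107 + 27/214 → 33/214
merge 27/214 + 33/214 → 30/107
merge 24/107 + 25/107 → 49/107
merge 28/107 + 30/107 → 58/107
merge 49/107 + 58/107 → 1
L = 33/214 + 30/107 + 49/107 + 58/107 + 1 = 521/214 ≈ 2.435 bits/symbol.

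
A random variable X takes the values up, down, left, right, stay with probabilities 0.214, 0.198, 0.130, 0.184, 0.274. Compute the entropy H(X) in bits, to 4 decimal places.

H = −Σ pᵢ log₂ pᵢ.
−0.214·log₂(0.214) = 0.4760
−0.198·log₂(0.198) = 0.4626
−0.130·log₂(0.130) = 0.3826
−0.184·log₂(0.184) = 0.4494
−0.274·log₂(0.274) = 0.5118
Sum ≈ 2.2824 → 2.2824 bits.

2.2824 bits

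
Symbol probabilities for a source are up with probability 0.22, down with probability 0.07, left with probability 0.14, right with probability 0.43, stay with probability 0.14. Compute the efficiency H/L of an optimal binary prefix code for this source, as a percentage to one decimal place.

Entropy H = −Σ p log₂ p ≈ 2.0669 bits.
Huffman merges: 7/100+7/50→21/100; 7/50+21/100→7/20; 11/50+7/20→57/100; 43/100+57/100→1. L = 213/100 ≈ 2.1300.
Efficiency = H/L = 2.0669/2.1300 = 97.0%.

97.0%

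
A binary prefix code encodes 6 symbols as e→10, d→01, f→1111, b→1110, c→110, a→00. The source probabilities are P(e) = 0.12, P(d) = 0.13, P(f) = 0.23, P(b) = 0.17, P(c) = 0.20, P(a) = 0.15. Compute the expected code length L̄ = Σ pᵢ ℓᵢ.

3 bits/symbol

L̄ = Σ pᵢ·ℓᵢ = 0.12·2 + 0.13·2 + 0.23·4 + 0.17·4 + 0.20·3 + 0.15·2 = 3 bits/symbol.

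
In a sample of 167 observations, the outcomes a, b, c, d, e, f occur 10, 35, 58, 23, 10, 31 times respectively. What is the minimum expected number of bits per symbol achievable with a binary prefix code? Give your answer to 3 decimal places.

Probabilities are the counts divided by 167.
Repeatedly combine the two least-probable nodes; the expected code length is the sum of the merged weights.
merge 10/167 + 10/167 → 20/167
merge 20/167 + 23/167 → 43/167
merge 31/167 + 35/167 → 66/167
merge 43/167 + 58/167 → 101/167
merge 66/167 + 101/167 → 1
L = 20/167 + 43/167 + 66/167 + 101/167 + 1 = 397/167 ≈ 2.377 bits/symbol.

2.377 bits/symbol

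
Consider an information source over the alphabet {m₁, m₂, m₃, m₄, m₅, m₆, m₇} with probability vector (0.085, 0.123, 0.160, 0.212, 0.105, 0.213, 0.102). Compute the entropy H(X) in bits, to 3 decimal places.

2.724 bits

H = −Σ pᵢ log₂ pᵢ.
−0.085·log₂(0.085) = 0.3023
−0.123·log₂(0.123) = 0.3719
−0.160·log₂(0.160) = 0.4230
−0.212·log₂(0.212) = 0.4744
−0.105·log₂(0.105) = 0.3414
−0.213·log₂(0.213) = 0.4752
−0.102·log₂(0.102) = 0.3359
Sum ≈ 2.7242 → 2.724 bits.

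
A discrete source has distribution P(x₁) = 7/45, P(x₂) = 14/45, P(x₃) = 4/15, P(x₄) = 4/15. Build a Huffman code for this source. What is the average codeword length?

Repeatedly combine the two least-probable nodes; the expected code length is the sum of the merged weights.
merge 7/45 + 4/15 → 19/45
merge 4/15 + 14/45 → 26/45
merge 19/45 + 26/45 → 1
L = 19/45 + 26/45 + 1 = 2 bits/symbol.

2 bits/symbol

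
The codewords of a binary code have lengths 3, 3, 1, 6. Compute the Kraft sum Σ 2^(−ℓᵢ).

With common denominator 2^6 = 64: Σ 2^(−ℓᵢ) = 8/64 + 8/64 + 32/64 + 1/64 = 49/64 = 0.765625.

0.765625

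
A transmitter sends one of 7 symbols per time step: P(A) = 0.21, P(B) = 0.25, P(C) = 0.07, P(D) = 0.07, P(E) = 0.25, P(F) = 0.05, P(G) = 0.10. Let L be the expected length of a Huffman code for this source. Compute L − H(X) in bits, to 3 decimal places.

Entropy H = −Σ p log₂ p ≈ 2.5582 bits.
Huffman merges: 1/20+7/100→3/25; 7/100+1/10→17/100; 3/25+17/100→29/100; 21/100+1/4→23/50; 1/4+29/100→27/50; 23/50+27/50→1. L = 129/50 ≈ 2.5800.
L − H = 2.5800 − 2.5582 = 0.022 bits.

0.022 bits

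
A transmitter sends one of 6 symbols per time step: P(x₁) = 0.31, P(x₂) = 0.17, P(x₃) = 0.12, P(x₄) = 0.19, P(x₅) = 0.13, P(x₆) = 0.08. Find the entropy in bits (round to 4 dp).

2.4548 bits

H = −Σ pᵢ log₂ pᵢ.
−0.31·log₂(0.31) = 0.5238
−0.17·log₂(0.17) = 0.4346
−0.12·log₂(0.12) = 0.3671
−0.19·log₂(0.19) = 0.4552
−0.13·log₂(0.13) = 0.3826
−0.08·log₂(0.08) = 0.2915
Sum ≈ 2.4548 → 2.4548 bits.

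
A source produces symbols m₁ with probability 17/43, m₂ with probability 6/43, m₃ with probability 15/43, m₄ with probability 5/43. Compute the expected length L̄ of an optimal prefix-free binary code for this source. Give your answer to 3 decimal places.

Repeatedly combine the two least-probable nodes; the expected code length is the sum of the merged weights.
merge 5/43 + 6/43 → 11/43
merge 11/43 + 15/43 → 26/43
merge 17/43 + 26/43 → 1
L = 11/43 + 26/43 + 1 = 80/43 ≈ 1.860 bits/symbol.

1.860 bits/symbol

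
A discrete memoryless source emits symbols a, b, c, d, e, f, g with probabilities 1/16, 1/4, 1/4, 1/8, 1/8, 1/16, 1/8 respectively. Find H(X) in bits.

2.625 bits

Each probability is a power of 1/2, so log₂(1/p) is an integer.
H = Σ p·log₂(1/p) = 1/16·4 + 1/4·2 + 1/4·2 + 1/8·3 + 1/8·3 + 1/16·4 + 1/8·3 = 2.625 bits.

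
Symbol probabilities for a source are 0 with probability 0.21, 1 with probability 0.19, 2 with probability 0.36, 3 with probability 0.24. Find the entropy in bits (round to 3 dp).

1.953 bits

H = −Σ pᵢ log₂ pᵢ.
−0.21·log₂(0.21) = 0.4728
−0.19·log₂(0.19) = 0.4552
−0.36·log₂(0.36) = 0.5306
−0.24·log₂(0.24) = 0.4941
Sum ≈ 1.9528 → 1.953 bits.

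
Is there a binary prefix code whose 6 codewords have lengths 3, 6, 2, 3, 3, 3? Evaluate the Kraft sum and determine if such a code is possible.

With common denominator 2^6 = 64: Σ 2^(−ℓᵢ) = 8/64 + 1/64 + 16/64 + 8/64 + 8/64 + 8/64 = 49/64 = 0.765625.
Kraft's inequality requires Σ ≤ 1; here Σ = 0.765625 ≤ 1, so such a prefix code exists.

0.765625; yes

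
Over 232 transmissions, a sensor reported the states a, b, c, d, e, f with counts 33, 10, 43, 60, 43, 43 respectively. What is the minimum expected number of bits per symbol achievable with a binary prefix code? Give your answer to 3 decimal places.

2.556 bits/symbol

Probabilities are the counts divided by 232.
Repeatedly combine the two least-probable nodes; the expected code length is the sum of the merged weights.
merge 5/116 + 33/232 → 43/232
merge 43/232 + 43/232 → 43/116
merge 43/232 + 43/232 → 43/116
merge 15/58 + 43/116 → 73/116
merge 43/116 + 73/116 → 1
L = 43/232 + 43/116 + 43/116 + 73/116 + 1 = 593/232 ≈ 2.556 bits/symbol.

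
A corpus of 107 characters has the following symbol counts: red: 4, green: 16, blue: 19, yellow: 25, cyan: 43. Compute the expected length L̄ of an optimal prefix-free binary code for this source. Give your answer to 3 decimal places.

Probabilities are the counts divided by 107.
Repeatedly combine the two least-probable nodes; the expected code length is the sum of the merged weights.
merge 4/107 + 16/107 → 20/107
merge 19/107 + 20/107 → 39/107
merge 25/107 + 39/107 → 64/107
merge 43/107 + 64/107 → 1
L = 20/107 + 39/107 + 64/107 + 1 = 230/107 ≈ 2.150 bits/symbol.

2.150 bits/symbol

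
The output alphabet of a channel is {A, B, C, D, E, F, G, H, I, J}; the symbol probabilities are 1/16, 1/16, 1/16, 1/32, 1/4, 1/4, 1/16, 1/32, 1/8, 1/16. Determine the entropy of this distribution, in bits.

2.9375 bits

Each probability is a power of 1/2, so log₂(1/p) is an integer.
H = Σ p·log₂(1/p) = 1/16·4 + 1/16·4 + 1/16·4 + 1/32·5 + 1/4·2 + 1/4·2 + 1/16·4 + 1/32·5 + 1/8·3 + 1/16·4 = 2.9375 bits.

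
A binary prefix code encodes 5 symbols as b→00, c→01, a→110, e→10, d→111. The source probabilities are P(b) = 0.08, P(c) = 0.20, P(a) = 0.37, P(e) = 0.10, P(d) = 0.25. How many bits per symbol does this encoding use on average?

2.62 bits/symbol

L̄ = Σ pᵢ·ℓᵢ = 0.08·2 + 0.20·2 + 0.37·3 + 0.10·2 + 0.25·3 = 2.62 bits/symbol.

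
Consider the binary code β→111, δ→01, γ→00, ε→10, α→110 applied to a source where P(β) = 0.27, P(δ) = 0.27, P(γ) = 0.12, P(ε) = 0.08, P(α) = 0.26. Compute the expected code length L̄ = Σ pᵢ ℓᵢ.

L̄ = Σ pᵢ·ℓᵢ = 0.27·3 + 0.27·2 + 0.12·2 + 0.08·2 + 0.26·3 = 2.53 bits/symbol.

2.53 bits/symbol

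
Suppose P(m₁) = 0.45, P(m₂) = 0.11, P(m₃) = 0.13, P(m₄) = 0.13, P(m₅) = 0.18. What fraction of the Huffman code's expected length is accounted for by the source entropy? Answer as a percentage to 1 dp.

Entropy H = −Σ p log₂ p ≈ 2.0793 bits.
Huffman merges: 11/100+13/100→6/25; 13/100+9/50→31/100; 6/25+31/100→11/20; 9/20+11/20→1. L = 21/10 ≈ 2.1000.
Efficiency = H/L = 2.0793/2.1000 = 99.0%.

99.0%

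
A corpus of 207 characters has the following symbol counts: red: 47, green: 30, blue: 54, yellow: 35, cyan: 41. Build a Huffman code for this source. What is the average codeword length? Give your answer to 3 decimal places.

2.314 bits/symbol

Probabilities are the counts divided by 207.
Repeatedly combine the two least-probable nodes; the expected code length is the sum of the merged weights.
merge 10/69 + 35/207 → 65/207
merge 41/207 + 47/207 → 88/207
merge 6/23 + 65/207 → 119/207
merge 88/207 + 119/207 → 1
L = 65/207 + 88/207 + 119/207 + 1 = 479/207 ≈ 2.314 bits/symbol.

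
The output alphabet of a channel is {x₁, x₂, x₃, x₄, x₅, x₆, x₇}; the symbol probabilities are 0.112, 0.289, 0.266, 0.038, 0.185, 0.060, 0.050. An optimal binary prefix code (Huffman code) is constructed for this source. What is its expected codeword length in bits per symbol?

Repeatedly combine the two least-probable nodes; the expected code length is the sum of the merged weights.
merge 19/500 + 1/20 → 11/125
merge 3/50 + 11/125 → 37/250
merge 14/125 + 37/250 → 13/50
merge 37/200 + 13/50 → 89/200
merge 133/500 + 289/1000 → 111/200
merge 89/200 + 111/200 → 1
L = 11/125 + 37/250 + 13/50 + 89/200 + 111/200 + 1 = 312/125 = 2.496 bits/symbol.

2.496 bits/symbol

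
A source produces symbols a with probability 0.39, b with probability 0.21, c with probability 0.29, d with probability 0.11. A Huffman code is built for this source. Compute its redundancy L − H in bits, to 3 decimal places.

Entropy H = −Σ p log₂ p ≈ 1.8708 bits.
Huffman merges: 11/100+21/100→8/25; 29/100+8/25→61/100; 39/100+61/100→1. L = 193/100 ≈ 1.9300.
L − H = 1.9300 − 1.8708 = 0.059 bits.

0.059 bits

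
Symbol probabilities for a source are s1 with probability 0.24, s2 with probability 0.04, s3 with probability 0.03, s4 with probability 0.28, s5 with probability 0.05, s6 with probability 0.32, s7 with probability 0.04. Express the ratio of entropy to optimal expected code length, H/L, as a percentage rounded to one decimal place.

98.0%

Entropy H = −Σ p log₂ p ≈ 2.2738 bits.
Huffman merges: 3/100+1/25→7/100; 1/25+1/20→9/100; 7/100+9/100→4/25; 4/25+6/25→2/5; 7/25+8/25→3/5; 2/5+3/5→1. L = 58/25 ≈ 2.3200.
Efficiency = H/L = 2.2738/2.3200 = 98.0%.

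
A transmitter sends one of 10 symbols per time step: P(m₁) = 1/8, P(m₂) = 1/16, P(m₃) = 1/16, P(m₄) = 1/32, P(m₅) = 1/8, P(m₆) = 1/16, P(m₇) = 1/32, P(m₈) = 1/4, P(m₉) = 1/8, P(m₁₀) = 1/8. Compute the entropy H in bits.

3.0625 bits

Each probability is a power of 1/2, so log₂(1/p) is an integer.
H = Σ p·log₂(1/p) = 1/8·3 + 1/16·4 + 1/16·4 + 1/32·5 + 1/8·3 + 1/16·4 + 1/32·5 + 1/4·2 + 1/8·3 + 1/8·3 = 3.0625 bits.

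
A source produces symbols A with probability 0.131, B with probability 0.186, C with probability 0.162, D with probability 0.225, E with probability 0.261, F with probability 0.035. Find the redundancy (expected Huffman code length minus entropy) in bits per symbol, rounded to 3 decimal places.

0.074 bits

Entropy H = −Σ p log₂ p ≈ 2.4202 bits.
Huffman merges: 7/200+131/1000→83/500; 81/500+83/500→41/125; 93/500+9/40→411/1000; 261/1000+41/125→589/1000; 411/1000+589/1000→1. L = 1247/500 ≈ 2.4940.
L − H = 2.4940 − 2.4202 = 0.074 bits.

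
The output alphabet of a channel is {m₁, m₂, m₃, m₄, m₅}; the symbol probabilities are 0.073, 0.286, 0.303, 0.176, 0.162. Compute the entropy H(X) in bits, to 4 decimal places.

H = −Σ pᵢ log₂ pᵢ.
−0.073·log₂(0.073) = 0.2756
−0.286·log₂(0.286) = 0.5165
−0.303·log₂(0.303) = 0.5220
−0.176·log₂(0.176) = 0.4411
−0.162·log₂(0.162) = 0.4254
Sum ≈ 2.1806 → 2.1806 bits.

2.1806 bits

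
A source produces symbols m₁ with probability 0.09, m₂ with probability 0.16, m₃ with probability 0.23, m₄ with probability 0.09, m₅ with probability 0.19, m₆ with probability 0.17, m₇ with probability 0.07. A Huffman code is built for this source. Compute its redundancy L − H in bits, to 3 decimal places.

Entropy H = −Σ p log₂ p ≈ 2.6944 bits.
Huffman merges: 7/100+9/100→4/25; 9/100+4/25→1/4; 4/25+17/100→33/100; 19/100+23/100→21/50; 1/4+33/100→29/50; 21/50+29/50→1. L = 137/50 ≈ 2.7400.
L − H = 2.7400 − 2.6944 = 0.046 bits.

0.046 bits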